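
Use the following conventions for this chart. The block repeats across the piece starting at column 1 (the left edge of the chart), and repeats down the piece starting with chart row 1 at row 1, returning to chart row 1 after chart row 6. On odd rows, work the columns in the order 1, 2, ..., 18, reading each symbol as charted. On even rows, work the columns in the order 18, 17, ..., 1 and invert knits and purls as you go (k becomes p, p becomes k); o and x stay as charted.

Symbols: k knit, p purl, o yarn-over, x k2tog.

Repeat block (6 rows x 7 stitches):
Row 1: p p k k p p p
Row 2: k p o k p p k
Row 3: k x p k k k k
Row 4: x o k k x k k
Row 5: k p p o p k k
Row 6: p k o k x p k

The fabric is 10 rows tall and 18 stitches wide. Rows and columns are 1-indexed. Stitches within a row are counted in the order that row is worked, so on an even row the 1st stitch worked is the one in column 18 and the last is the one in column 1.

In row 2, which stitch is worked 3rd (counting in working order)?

Row 2: (2-1) mod 6 = 1, so use chart row 2. Even row -> WS.
Chart row 2 tiled across columns 1-18: k p o k p p k k p o k p p k k p o k
WS: work from column 18 back to column 1 (reverse the tiled row), swapping k<->p (o and x unchanged).
Row 2 as worked: p o k p p k k p o k p p k k p o k p
Counting 3 along the worked row gives k.

Result:
k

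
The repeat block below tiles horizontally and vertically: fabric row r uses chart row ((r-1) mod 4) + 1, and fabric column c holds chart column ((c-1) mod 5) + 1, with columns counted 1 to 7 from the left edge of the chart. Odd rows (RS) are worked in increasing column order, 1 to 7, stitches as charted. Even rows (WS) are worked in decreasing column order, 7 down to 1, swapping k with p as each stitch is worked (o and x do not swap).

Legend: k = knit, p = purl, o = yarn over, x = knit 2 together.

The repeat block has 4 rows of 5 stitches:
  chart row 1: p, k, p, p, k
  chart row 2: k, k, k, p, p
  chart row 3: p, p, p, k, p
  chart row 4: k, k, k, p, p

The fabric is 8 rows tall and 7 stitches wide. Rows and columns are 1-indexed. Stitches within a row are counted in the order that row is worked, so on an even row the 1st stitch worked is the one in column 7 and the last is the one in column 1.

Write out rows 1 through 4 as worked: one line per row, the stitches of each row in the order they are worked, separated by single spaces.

Result:
p k p p k p k
p p k k p p p
p p p k p p p
p p k k p p p

Derivation:
Row 1: chart row 1, RS - tile across columns 1-7 and work as-is.
Row 2: chart row 2, WS - tiled (columns 1-7): k k k p p k k; work from column 7 back to 1 with k<->p swapped.
Row 3: chart row 3, RS - tile across columns 1-7 and work as-is.
Row 4: chart row 4, WS - tiled (columns 1-7): k k k p p k k; work from column 7 back to 1 with k<->p swapped.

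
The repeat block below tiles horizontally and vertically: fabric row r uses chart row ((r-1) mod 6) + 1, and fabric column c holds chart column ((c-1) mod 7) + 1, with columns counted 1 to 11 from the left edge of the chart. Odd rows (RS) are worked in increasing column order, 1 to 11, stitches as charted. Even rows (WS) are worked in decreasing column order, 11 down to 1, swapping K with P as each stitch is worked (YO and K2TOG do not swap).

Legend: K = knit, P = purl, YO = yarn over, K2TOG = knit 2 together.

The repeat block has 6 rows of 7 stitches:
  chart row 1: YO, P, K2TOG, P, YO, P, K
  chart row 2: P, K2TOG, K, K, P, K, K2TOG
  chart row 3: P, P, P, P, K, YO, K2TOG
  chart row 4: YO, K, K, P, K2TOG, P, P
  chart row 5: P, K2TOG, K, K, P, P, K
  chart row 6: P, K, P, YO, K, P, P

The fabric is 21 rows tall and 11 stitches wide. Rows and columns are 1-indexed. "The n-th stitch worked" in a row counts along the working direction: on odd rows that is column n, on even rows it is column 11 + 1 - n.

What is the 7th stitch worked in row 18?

Row 18: (18-1) mod 6 = 5, so use chart row 6. Even row -> WS.
Chart row 6 tiled across columns 1-11: P K P YO K P P P K P YO
WS: work from column 11 back to column 1 (reverse the tiled row), swapping K<->P (YO and K2TOG unchanged).
Row 18 as worked: YO K P K K K P YO K P K
The 7th stitch worked is P.

Result:
P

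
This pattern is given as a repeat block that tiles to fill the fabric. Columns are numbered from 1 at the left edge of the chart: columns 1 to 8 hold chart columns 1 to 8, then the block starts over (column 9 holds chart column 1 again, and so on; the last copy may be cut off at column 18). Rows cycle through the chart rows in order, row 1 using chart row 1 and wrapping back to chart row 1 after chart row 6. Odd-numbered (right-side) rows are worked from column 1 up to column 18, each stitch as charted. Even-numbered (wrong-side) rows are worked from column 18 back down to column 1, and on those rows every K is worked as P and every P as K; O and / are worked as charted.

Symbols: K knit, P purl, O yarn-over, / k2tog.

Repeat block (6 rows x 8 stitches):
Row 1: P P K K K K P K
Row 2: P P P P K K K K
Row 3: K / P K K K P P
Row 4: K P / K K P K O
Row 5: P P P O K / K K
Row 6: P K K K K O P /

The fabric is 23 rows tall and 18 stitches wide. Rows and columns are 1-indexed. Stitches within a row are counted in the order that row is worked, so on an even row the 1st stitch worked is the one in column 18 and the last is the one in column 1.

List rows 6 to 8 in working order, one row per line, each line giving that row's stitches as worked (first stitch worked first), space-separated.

== ROWS AS WORKED ==
P K / K O P P P P K / K O P P P P K
P P K K K K P K P P K K K K P K P P
K K P P P P K K K K P P P P K K K K

Derivation:
Row 6: chart row 6, WS - tiled (columns 1-18): P K K K K O P / P K K K K O P / P K; work from column 18 back to 1 with K<->P swapped.
Row 7: chart row 1, RS - tile across columns 1-18 and work as-is.
Row 8: chart row 2, WS - tiled (columns 1-18): P P P P K K K K P P P P K K K K P P; work from column 18 back to 1 with K<->P swapped.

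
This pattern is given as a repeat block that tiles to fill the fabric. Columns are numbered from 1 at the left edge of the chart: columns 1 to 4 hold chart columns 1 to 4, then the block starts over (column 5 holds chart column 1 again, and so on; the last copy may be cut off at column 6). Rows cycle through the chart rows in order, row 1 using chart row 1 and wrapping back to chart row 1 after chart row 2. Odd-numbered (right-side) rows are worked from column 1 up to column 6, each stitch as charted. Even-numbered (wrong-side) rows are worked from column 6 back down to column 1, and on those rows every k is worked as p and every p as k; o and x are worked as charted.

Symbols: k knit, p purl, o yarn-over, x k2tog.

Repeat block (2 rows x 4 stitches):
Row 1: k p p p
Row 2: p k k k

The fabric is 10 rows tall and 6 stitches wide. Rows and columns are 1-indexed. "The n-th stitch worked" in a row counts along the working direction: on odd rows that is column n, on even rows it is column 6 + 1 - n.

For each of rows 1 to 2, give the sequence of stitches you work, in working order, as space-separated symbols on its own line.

Row 1: chart row 1, RS - tile across columns 1-6 and work as-is.
Row 2: chart row 2, WS - tiled (columns 1-6): p k k k p k; work from column 6 back to 1 with k<->p swapped.

Result:
k p p p k p
p k p p p k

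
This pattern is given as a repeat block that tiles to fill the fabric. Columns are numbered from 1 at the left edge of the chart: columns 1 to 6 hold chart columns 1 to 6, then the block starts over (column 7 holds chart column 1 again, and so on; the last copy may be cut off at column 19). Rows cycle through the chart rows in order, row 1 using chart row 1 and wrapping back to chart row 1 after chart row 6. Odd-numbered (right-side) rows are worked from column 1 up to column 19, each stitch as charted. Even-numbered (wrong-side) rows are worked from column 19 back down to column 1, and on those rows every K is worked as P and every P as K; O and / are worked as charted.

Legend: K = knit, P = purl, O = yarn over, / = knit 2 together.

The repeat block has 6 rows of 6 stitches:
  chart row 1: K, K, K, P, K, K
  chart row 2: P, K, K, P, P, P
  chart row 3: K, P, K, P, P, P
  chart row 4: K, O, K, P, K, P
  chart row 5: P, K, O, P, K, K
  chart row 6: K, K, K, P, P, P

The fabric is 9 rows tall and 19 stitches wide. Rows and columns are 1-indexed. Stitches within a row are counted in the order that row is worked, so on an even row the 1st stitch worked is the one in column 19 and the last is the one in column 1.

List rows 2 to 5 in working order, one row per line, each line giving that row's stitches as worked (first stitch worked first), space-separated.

Result:
K K K K P P K K K K P P K K K K P P K
K P K P P P K P K P P P K P K P P P K
P K P K P O P K P K P O P K P K P O P
P K O P K K P K O P K K P K O P K K P

Derivation:
Row 2: chart row 2, WS - tiled (columns 1-19): P K K P P P P K K P P P P K K P P P P; work from column 19 back to 1 with K<->P swapped.
Row 3: chart row 3, RS - tile across columns 1-19 and work as-is.
Row 4: chart row 4, WS - tiled (columns 1-19): K O K P K P K O K P K P K O K P K P K; work from column 19 back to 1 with K<->P swapped.
Row 5: chart row 5, RS - tile across columns 1-19 and work as-is.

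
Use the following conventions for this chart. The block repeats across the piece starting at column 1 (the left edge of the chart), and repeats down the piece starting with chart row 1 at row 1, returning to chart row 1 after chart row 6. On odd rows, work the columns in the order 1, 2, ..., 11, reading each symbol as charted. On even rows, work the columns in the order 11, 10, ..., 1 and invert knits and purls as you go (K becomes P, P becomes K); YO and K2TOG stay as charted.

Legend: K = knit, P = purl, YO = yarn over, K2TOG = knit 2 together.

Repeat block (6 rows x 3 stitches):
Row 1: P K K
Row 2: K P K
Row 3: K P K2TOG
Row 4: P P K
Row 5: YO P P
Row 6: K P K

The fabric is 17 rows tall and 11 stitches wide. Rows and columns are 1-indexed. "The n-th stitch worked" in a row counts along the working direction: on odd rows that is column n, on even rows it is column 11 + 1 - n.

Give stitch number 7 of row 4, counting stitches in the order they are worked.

Result:
K

Derivation:
Row 4: (4-1) mod 6 = 3, so use chart row 4. Even row -> WS.
Chart row 4 tiled across columns 1-11: P P K P P K P P K P P
WS row: flip the tiled sequence (start at column 11) and apply K<->P; YO and K2TOG stay.
Row 4 as worked: K K P K K P K K P K K
Stitch 7 in working order -> K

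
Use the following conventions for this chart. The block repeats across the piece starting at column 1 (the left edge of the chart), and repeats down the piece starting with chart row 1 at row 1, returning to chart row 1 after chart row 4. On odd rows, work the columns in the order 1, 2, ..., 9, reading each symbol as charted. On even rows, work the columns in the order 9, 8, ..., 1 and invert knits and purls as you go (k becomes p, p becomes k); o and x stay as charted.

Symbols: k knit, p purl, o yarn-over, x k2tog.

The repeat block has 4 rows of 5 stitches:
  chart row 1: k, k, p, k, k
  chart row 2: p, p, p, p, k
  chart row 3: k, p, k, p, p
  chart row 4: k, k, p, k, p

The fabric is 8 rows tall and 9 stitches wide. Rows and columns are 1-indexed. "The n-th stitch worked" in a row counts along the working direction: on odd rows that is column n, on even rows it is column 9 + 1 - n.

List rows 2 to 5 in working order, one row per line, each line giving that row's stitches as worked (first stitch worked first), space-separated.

Row 2: chart row 2, WS - tiled (columns 1-9): p p p p k p p p p; work from column 9 back to 1 with k<->p swapped.
Row 3: chart row 3, RS - tile across columns 1-9 and work as-is.
Row 4: chart row 4, WS - tiled (columns 1-9): k k p k p k k p k; work from column 9 back to 1 with k<->p swapped.
Row 5: chart row 1, RS - tile across columns 1-9 and work as-is.

Result:
k k k k p k k k k
k p k p p k p k p
p k p p k p k p p
k k p k k k k p k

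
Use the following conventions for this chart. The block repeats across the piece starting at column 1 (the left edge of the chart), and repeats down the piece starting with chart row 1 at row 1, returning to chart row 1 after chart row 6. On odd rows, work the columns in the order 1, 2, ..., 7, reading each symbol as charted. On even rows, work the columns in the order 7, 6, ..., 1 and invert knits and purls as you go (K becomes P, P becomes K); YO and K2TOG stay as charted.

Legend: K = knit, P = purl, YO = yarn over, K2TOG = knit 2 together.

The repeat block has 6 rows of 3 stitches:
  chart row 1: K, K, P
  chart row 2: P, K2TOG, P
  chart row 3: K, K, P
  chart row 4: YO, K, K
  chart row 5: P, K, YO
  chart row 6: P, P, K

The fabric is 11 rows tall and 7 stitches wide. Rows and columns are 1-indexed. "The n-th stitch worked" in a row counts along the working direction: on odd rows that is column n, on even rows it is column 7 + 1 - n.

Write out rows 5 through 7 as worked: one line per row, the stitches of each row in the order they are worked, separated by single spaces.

Row 5: chart row 5, RS - tile across columns 1-7 and work as-is.
Row 6: chart row 6, WS - tiled (columns 1-7): P P K P P K P; work from column 7 back to 1 with K<->P swapped.
Row 7: chart row 1, RS - tile across columns 1-7 and work as-is.

Rows as worked:
P K YO P K YO P
K P K K P K K
K K P K K P K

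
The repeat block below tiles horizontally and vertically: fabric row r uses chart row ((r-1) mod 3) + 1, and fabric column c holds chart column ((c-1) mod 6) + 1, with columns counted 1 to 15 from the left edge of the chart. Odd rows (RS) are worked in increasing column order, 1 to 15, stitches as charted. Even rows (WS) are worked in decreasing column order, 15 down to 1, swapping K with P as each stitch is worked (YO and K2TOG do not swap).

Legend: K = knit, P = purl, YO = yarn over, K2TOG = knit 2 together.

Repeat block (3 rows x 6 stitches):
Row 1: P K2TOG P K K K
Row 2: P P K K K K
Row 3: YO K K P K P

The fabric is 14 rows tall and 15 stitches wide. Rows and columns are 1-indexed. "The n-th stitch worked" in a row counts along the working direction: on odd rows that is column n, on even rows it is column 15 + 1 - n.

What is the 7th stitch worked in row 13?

Stitch:
P

Derivation:
For row 13: chart row = ((13-1) mod 3) + 1 = 1; this is a RS (odd) row.
Chart row 1 tiled across columns 1-15: P K2TOG P K K K P K2TOG P K K K P K2TOG P
RS row: no reversal, no swap; stitch n worked = column n.
The 7th stitch worked is P.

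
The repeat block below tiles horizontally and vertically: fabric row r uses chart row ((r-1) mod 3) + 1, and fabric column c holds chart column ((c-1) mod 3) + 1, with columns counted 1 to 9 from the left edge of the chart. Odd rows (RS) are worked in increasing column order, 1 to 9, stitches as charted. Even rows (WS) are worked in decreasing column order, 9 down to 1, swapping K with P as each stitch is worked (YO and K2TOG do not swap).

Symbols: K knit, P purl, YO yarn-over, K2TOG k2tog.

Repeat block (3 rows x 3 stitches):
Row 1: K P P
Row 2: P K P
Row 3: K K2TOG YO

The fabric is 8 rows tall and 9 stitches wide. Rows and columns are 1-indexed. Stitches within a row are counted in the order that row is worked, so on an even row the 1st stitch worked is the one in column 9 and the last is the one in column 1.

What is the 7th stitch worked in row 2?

For row 2: chart row = ((2-1) mod 3) + 1 = 2; this is a WS (even) row.
Chart row 2 tiled across columns 1-9: P K P P K P P K P
Wrong side: read the tiled row from column 9 down to 1 and exchange K with P (leave YO, K2TOG).
Row 2 as worked: K P K K P K K P K
Counting 7 along the worked row gives K.

Stitch:
K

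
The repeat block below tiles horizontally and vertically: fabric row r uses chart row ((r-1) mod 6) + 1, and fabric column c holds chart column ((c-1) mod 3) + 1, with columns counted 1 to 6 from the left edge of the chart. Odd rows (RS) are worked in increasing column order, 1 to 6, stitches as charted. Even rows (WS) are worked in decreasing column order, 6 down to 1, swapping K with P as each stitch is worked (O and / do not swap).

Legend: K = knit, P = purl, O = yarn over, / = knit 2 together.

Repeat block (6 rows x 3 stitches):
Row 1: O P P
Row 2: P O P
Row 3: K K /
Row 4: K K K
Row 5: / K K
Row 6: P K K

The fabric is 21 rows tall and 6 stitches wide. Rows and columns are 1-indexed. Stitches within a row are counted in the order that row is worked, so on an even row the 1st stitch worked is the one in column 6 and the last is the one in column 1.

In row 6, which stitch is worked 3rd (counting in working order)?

Result:
K

Derivation:
For row 6: chart row = ((6-1) mod 6) + 1 = 6; this is a WS (even) row.
Chart row 6 tiled across columns 1-6: P K K P K K
WS: work from column 6 back to column 1 (reverse the tiled row), swapping K<->P (O and / unchanged).
Row 6 as worked: P P K P P K
Counting 3 along the worked row gives K.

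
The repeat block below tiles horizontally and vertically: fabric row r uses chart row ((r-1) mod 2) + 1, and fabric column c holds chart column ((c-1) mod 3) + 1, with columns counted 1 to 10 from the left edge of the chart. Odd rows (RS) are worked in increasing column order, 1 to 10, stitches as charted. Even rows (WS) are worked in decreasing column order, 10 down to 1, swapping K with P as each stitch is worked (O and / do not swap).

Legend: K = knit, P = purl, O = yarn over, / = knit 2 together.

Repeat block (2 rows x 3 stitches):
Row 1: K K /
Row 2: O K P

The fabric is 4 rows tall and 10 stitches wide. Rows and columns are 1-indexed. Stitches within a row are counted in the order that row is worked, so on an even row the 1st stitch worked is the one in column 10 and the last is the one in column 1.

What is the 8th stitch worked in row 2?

== STITCH ==
K

Derivation:
Row 2: (2-1) mod 2 = 1, so use chart row 2. Even row -> WS.
Chart row 2 tiled across columns 1-10: O K P O K P O K P O
WS row: flip the tiled sequence (start at column 10) and apply K<->P; O and / stay.
Row 2 as worked: O K P O K P O K P O
Stitch 8 in working order -> K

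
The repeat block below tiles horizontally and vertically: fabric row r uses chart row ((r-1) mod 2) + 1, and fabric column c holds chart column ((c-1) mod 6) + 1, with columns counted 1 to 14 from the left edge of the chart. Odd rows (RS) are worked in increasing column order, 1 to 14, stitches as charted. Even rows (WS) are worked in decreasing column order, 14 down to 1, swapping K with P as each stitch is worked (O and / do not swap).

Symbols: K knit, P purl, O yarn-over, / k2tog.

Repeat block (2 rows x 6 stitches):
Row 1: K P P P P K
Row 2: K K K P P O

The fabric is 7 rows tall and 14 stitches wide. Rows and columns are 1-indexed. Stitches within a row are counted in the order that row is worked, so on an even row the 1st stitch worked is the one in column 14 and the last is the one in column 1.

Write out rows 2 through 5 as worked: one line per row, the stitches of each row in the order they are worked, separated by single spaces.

Row 2: chart row 2, WS - tiled (columns 1-14): K K K P P O K K K P P O K K; work from column 14 back to 1 with K<->P swapped.
Row 3: chart row 1, RS - tile across columns 1-14 and work as-is.
Row 4: chart row 2, WS - tiled (columns 1-14): K K K P P O K K K P P O K K; work from column 14 back to 1 with K<->P swapped.
Row 5: chart row 1, RS - tile across columns 1-14 and work as-is.

== ROWS AS WORKED ==
P P O K K P P P O K K P P P
K P P P P K K P P P P K K P
P P O K K P P P O K K P P P
K P P P P K K P P P P K K P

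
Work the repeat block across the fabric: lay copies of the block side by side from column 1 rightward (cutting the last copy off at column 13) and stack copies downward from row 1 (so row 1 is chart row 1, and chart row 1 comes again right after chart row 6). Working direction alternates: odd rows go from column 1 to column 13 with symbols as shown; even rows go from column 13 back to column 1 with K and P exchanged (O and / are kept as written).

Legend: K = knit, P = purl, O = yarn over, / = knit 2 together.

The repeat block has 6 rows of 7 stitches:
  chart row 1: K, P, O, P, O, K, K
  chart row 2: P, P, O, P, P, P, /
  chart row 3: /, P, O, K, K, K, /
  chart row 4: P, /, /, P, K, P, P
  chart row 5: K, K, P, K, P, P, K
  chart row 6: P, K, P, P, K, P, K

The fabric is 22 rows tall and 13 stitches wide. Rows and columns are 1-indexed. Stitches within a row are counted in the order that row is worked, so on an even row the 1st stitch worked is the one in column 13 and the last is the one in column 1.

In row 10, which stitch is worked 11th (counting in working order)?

Row 10 uses chart row ((10-1) mod 6)+1 = 4. Row 10 is even, so WS.
Chart row 4 tiled across columns 1-13: P / / P K P P P / / P K P
WS row: flip the tiled sequence (start at column 13) and apply K<->P; O and / stay.
Row 10 as worked: K P K / / K K K P K / / K
The 11th stitch worked is /.

== STITCH ==
/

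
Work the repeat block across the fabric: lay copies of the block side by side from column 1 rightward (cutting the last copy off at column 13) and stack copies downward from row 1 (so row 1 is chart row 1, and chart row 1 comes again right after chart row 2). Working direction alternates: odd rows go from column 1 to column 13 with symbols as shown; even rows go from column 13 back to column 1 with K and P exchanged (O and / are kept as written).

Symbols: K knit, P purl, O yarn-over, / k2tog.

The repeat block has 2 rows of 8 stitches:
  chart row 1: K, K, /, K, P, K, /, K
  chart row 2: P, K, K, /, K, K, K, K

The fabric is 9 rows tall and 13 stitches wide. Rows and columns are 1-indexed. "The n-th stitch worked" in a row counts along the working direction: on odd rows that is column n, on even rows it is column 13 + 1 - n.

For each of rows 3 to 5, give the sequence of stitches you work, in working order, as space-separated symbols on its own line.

Row 3: chart row 1, RS - tile across columns 1-13 and work as-is.
Row 4: chart row 2, WS - tiled (columns 1-13): P K K / K K K K P K K / K; work from column 13 back to 1 with K<->P swapped.
Row 5: chart row 1, RS - tile across columns 1-13 and work as-is.

Result:
K K / K P K / K K K / K P
P / P P K P P P P / P P K
K K / K P K / K K K / K P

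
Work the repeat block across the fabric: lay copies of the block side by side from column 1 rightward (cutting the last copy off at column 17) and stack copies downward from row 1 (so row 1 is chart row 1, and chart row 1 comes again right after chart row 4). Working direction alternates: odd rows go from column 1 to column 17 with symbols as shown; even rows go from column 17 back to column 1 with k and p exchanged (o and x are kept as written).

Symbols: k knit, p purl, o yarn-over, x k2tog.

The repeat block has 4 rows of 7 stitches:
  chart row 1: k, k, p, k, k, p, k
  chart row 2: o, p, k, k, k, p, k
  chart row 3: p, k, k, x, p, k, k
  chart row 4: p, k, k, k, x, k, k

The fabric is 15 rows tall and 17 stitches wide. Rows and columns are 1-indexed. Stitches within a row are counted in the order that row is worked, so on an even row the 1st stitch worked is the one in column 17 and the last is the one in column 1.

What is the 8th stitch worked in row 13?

Row 13 uses chart row ((13-1) mod 4)+1 = 1. Row 13 is odd, so RS.
Chart row 1 tiled across columns 1-17: k k p k k p k k k p k k p k k k p
RS row: no reversal, no swap; stitch n worked = column n.
Stitch 8 in working order -> k

Stitch:
k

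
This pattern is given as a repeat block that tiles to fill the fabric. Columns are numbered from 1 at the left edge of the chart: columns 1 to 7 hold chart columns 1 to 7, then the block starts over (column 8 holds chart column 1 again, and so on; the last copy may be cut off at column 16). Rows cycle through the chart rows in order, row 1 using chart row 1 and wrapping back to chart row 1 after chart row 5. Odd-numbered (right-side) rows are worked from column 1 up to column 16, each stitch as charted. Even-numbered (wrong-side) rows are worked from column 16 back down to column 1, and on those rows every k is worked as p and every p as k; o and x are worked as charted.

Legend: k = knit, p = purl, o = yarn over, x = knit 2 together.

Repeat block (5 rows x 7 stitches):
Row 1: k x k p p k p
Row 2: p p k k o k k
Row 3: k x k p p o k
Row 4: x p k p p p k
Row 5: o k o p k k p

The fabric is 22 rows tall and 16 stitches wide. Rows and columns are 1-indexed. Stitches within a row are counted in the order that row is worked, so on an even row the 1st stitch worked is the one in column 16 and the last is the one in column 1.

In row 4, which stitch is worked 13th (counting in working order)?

Stitch:
k

Derivation:
Row 4: (4-1) mod 5 = 3, so use chart row 4. Even row -> WS.
Chart row 4 tiled across columns 1-16: x p k p p p k x p k p p p k x p
WS: work from column 16 back to column 1 (reverse the tiled row), swapping k<->p (o and x unchanged).
Row 4 as worked: k x p k k k p k x p k k k p k x
Counting 13 along the worked row gives k.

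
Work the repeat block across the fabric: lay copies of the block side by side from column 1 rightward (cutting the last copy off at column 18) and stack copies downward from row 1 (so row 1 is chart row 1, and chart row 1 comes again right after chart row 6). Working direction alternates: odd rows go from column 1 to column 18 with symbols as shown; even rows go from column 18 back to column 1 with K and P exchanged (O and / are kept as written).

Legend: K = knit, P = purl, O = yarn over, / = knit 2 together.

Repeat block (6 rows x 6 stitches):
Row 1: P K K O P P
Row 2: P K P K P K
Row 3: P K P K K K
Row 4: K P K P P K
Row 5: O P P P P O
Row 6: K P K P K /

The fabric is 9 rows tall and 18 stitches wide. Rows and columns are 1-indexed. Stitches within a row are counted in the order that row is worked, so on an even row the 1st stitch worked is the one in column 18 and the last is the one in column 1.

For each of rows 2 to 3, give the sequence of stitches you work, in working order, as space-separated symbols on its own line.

Row 2: chart row 2, WS - tiled (columns 1-18): P K P K P K P K P K P K P K P K P K; work from column 18 back to 1 with K<->P swapped.
Row 3: chart row 3, RS - tile across columns 1-18 and work as-is.

Result:
P K P K P K P K P K P K P K P K P K
P K P K K K P K P K K K P K P K K K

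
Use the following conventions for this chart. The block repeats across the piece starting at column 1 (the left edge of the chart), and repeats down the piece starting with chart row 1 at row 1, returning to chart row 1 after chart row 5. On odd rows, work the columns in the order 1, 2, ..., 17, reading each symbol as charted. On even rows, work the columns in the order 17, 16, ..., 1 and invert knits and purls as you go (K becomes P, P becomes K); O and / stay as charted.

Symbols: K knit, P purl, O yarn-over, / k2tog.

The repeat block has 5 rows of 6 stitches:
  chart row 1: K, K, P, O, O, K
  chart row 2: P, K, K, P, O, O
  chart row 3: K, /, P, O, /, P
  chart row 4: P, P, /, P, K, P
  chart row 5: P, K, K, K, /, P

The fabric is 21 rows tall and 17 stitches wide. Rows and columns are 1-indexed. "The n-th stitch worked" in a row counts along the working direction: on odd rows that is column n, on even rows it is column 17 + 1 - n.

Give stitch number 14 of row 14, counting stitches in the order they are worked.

For row 14: chart row = ((14-1) mod 5) + 1 = 4; this is a WS (even) row.
Chart row 4 tiled across columns 1-17: P P / P K P P P / P K P P P / P K
WS row: flip the tiled sequence (start at column 17) and apply K<->P; O and / stay.
Row 14 as worked: P K / K K K P K / K K K P K / K K
Stitch 14 in working order -> K

Result:
K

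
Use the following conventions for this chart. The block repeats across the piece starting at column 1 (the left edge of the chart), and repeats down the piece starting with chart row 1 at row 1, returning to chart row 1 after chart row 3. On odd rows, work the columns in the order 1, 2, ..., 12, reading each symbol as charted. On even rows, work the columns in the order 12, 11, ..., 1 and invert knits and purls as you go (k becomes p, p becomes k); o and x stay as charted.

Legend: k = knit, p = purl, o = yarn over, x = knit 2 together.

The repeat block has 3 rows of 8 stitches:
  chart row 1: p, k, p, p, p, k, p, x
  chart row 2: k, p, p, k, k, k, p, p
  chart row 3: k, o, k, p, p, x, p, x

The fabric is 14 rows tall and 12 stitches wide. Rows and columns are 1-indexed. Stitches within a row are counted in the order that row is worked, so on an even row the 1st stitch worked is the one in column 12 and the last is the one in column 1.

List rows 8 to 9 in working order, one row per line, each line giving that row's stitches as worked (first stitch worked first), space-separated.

Row 8: chart row 2, WS - tiled (columns 1-12): k p p k k k p p k p p k; work from column 12 back to 1 with k<->p swapped.
Row 9: chart row 3, RS - tile across columns 1-12 and work as-is.

== ROWS AS WORKED ==
p k k p k k p p p k k p
k o k p p x p x k o k p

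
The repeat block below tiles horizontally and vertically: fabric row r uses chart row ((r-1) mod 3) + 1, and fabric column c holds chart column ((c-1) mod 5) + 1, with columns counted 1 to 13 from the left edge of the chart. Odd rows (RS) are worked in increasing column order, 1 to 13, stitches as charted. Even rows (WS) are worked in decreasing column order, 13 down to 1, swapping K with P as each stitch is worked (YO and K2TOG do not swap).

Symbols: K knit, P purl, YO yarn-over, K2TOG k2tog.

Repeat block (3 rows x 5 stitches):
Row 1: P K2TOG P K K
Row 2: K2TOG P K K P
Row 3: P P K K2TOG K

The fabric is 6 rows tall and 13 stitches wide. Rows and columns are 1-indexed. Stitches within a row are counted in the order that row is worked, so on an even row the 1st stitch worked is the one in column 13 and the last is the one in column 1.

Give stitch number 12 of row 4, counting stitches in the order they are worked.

For row 4: chart row = ((4-1) mod 3) + 1 = 1; this is a WS (even) row.
Chart row 1 tiled across columns 1-13: P K2TOG P K K P K2TOG P K K P K2TOG P
Wrong side: read the tiled row from column 13 down to 1 and exchange K with P (leave YO, K2TOG).
Row 4 as worked: K K2TOG K P P K K2TOG K P P K K2TOG K
The 12th stitch worked is K2TOG.

Stitch:
K2TOG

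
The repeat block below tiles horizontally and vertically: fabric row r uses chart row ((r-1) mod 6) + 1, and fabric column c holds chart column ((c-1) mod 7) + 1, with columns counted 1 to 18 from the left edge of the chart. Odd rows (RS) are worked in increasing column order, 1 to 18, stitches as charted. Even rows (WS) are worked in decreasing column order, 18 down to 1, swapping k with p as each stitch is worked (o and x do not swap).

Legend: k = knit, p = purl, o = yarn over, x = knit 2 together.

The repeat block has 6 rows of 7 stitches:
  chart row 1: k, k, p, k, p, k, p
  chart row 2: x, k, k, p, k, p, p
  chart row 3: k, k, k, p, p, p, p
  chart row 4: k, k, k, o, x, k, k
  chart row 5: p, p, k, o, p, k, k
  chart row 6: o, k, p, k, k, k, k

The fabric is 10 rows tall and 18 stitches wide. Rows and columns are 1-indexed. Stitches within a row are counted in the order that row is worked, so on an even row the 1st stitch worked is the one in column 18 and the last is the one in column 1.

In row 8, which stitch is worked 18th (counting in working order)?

Result:
x

Derivation:
Row 8: (8-1) mod 6 = 1, so use chart row 2. Even row -> WS.
Chart row 2 tiled across columns 1-18: x k k p k p p x k k p k p p x k k p
Wrong side: read the tiled row from column 18 down to 1 and exchange k with p (leave o, x).
Row 8 as worked: k p p x k k p k p p x k k p k p p x
Stitch 18 in working order -> x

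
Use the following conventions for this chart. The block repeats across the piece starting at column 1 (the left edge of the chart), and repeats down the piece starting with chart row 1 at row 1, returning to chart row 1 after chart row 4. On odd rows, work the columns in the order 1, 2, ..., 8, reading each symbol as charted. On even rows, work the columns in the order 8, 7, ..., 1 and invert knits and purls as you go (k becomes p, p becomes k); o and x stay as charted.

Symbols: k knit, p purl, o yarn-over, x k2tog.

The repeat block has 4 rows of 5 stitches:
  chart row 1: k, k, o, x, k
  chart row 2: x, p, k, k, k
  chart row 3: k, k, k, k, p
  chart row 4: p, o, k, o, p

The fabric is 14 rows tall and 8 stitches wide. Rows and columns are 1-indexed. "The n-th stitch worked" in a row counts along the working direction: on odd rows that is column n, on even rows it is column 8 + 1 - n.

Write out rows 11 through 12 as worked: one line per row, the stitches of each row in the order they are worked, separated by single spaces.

Row 11: chart row 3, RS - tile across columns 1-8 and work as-is.
Row 12: chart row 4, WS - tiled (columns 1-8): p o k o p p o k; work from column 8 back to 1 with k<->p swapped.

Rows as worked:
k k k k p k k k
p o k k o p o k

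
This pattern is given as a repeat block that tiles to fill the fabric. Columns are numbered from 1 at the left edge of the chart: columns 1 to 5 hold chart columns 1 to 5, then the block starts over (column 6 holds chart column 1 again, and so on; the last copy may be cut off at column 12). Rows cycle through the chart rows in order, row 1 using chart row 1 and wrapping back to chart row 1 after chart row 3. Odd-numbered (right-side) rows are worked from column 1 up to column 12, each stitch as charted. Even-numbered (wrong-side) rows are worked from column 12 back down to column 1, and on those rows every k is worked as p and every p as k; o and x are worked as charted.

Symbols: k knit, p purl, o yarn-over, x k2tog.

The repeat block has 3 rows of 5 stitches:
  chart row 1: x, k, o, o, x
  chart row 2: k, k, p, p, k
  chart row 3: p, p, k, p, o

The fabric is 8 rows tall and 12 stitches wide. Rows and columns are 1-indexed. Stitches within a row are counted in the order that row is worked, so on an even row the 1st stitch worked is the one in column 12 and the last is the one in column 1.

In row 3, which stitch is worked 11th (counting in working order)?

Row 3 uses chart row ((3-1) mod 3)+1 = 3. Row 3 is odd, so RS.
Chart row 3 tiled across columns 1-12: p p k p o p p k p o p p
RS row: no reversal, no swap; stitch n worked = column n.
The 11th stitch worked is p.

Stitch:
p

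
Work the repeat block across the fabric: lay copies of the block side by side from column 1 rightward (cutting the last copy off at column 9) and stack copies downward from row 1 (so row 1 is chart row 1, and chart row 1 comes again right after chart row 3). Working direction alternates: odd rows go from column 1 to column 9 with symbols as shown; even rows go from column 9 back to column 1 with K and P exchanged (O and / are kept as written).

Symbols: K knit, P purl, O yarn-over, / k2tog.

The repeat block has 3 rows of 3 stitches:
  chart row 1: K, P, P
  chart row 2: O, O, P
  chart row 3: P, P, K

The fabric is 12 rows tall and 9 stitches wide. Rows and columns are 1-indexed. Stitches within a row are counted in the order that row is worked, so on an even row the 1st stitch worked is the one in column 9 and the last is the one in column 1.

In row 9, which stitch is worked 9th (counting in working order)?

Stitch:
K

Derivation:
Row 9 uses chart row ((9-1) mod 3)+1 = 3. Row 9 is odd, so RS.
Chart row 3 tiled across columns 1-9: P P K P P K P P K
RS row: no reversal, no swap; stitch n worked = column n.
The 9th stitch worked is K.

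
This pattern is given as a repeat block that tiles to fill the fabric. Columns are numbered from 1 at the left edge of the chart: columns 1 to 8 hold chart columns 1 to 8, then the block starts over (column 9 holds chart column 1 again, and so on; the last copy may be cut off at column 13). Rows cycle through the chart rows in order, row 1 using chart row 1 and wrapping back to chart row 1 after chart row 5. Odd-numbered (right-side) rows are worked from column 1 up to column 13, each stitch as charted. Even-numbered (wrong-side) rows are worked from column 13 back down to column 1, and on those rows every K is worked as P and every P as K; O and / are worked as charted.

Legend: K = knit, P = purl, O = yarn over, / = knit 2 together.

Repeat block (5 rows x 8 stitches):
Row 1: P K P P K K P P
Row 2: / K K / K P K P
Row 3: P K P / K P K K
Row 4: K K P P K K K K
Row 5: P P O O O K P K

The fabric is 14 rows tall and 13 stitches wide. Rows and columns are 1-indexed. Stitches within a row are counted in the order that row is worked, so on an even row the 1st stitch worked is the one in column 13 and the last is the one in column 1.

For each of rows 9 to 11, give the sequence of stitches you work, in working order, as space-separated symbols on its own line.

Row 9: chart row 4, RS - tile across columns 1-13 and work as-is.
Row 10: chart row 5, WS - tiled (columns 1-13): P P O O O K P K P P O O O; work from column 13 back to 1 with K<->P swapped.
Row 11: chart row 1, RS - tile across columns 1-13 and work as-is.

== ROWS AS WORKED ==
K K P P K K K K K K P P K
O O O K K P K P O O O K K
P K P P K K P P P K P P K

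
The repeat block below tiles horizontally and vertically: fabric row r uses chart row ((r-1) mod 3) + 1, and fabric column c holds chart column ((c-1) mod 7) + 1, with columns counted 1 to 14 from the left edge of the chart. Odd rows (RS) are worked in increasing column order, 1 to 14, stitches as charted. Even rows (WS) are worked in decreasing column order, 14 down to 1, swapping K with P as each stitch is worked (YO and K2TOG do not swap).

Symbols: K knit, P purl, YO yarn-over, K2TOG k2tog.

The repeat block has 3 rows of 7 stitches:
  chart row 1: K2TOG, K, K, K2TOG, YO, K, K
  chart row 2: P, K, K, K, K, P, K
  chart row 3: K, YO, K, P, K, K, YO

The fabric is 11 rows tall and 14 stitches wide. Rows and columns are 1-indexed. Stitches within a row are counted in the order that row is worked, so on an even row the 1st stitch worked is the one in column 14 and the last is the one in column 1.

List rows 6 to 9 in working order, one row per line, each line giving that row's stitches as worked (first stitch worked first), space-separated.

Rows as worked:
YO P P K P YO P YO P P K P YO P
K2TOG K K K2TOG YO K K K2TOG K K K2TOG YO K K
P K P P P P K P K P P P P K
K YO K P K K YO K YO K P K K YO

Derivation:
Row 6: chart row 3, WS - tiled (columns 1-14): K YO K P K K YO K YO K P K K YO; work from column 14 back to 1 with K<->P swapped.
Row 7: chart row 1, RS - tile across columns 1-14 and work as-is.
Row 8: chart row 2, WS - tiled (columns 1-14): P K K K K P K P K K K K P K; work from column 14 back to 1 with K<->P swapped.
Row 9: chart row 3, RS - tile across columns 1-14 and work as-is.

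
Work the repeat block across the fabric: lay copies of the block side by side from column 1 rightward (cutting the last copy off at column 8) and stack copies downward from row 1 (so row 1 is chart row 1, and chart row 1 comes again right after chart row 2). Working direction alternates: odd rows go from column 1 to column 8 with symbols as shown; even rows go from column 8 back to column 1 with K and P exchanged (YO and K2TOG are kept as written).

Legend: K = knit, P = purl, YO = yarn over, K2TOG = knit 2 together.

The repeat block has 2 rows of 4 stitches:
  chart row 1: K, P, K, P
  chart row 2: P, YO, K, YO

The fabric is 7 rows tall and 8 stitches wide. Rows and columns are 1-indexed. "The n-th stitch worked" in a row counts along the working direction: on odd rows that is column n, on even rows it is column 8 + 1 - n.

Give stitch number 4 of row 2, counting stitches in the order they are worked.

Result:
K

Derivation:
Row 2 uses chart row ((2-1) mod 2)+1 = 2. Row 2 is even, so WS.
Chart row 2 tiled across columns 1-8: P YO K YO P YO K YO
WS row: flip the tiled sequence (start at column 8) and apply K<->P; YO and K2TOG stay.
Row 2 as worked: YO P YO K YO P YO K
Stitch 4 in working order -> K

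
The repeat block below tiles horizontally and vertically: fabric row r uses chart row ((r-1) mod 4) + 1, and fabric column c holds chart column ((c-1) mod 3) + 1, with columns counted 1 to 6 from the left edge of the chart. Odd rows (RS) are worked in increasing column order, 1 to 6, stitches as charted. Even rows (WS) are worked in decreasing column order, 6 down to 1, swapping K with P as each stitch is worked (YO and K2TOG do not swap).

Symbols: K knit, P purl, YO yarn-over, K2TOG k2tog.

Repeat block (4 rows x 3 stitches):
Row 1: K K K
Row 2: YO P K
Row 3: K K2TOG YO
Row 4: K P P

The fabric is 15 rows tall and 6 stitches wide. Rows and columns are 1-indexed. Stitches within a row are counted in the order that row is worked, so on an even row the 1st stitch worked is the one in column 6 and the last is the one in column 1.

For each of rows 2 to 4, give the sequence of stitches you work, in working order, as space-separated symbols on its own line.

Result:
P K YO P K YO
K K2TOG YO K K2TOG YO
K K P K K P

Derivation:
Row 2: chart row 2, WS - tiled (columns 1-6): YO P K YO P K; work from column 6 back to 1 with K<->P swapped.
Row 3: chart row 3, RS - tile across columns 1-6 and work as-is.
Row 4: chart row 4, WS - tiled (columns 1-6): K P P K P P; work from column 6 back to 1 with K<->P swapped.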